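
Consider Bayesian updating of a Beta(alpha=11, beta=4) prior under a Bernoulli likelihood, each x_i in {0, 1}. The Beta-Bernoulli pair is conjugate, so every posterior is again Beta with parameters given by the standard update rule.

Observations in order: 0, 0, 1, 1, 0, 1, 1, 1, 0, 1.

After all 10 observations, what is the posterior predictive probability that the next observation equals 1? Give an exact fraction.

17/25

obs 1: x=0 → posterior Beta(11, 5)
obs 2: x=0 → posterior Beta(11, 6)
obs 3: x=1 → posterior Beta(12, 6)
obs 4: x=1 → posterior Beta(13, 6)
obs 5: x=0 → posterior Beta(13, 7)
obs 6: x=1 → posterior Beta(14, 7)
obs 7: x=1 → posterior Beta(15, 7)
obs 8: x=1 → posterior Beta(16, 7)
obs 9: x=0 → posterior Beta(16, 8)
obs 10: x=1 → posterior Beta(17, 8)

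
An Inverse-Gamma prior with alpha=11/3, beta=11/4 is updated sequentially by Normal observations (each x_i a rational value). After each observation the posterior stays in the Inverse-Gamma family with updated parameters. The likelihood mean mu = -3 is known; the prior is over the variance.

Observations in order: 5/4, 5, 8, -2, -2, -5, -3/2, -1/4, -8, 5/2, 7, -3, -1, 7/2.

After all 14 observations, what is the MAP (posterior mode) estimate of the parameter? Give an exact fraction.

10221/560

obs 1: x=5/4 → posterior Inverse-Gamma(25/6, 377/32)
obs 2: x=5 → posterior Inverse-Gamma(14/3, 1401/32)
obs 3: x=8 → posterior Inverse-Gamma(31/6, 3337/32)
obs 4: x=-2 → posterior Inverse-Gamma(17/3, 3353/32)
obs 5: x=-2 → posterior Inverse-Gamma(37/6, 3369/32)
obs 6: x=-5 → posterior Inverse-Gamma(20/3, 3433/32)
obs 7: x=-3/2 → posterior Inverse-Gamma(43/6, 3469/32)
obs 8: x=-1/4 → posterior Inverse-Gamma(23/3, 1795/16)
obs 9: x=-8 → posterior Inverse-Gamma(49/6, 1995/16)
obs 10: x=5/2 → posterior Inverse-Gamma(26/3, 2237/16)
obs 11: x=7 → posterior Inverse-Gamma(55/6, 3037/16)
obs 12: x=-3 → posterior Inverse-Gamma(29/3, 3037/16)
obs 13: x=-1 → posterior Inverse-Gamma(61/6, 3069/16)
obs 14: x=7/2 → posterior Inverse-Gamma(32/3, 3407/16)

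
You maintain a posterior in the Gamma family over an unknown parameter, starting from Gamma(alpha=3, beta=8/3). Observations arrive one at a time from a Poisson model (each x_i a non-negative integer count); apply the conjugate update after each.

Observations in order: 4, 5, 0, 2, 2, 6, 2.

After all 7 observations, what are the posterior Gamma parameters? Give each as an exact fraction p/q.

alpha=24, beta=29/3

obs 1: x=4 → posterior Gamma(7, 11/3)
obs 2: x=5 → posterior Gamma(12, 14/3)
obs 3: x=0 → posterior Gamma(12, 17/3)
obs 4: x=2 → posterior Gamma(14, 20/3)
obs 5: x=2 → posterior Gamma(16, 23/3)
obs 6: x=6 → posterior Gamma(22, 26/3)
obs 7: x=2 → posterior Gamma(24, 29/3)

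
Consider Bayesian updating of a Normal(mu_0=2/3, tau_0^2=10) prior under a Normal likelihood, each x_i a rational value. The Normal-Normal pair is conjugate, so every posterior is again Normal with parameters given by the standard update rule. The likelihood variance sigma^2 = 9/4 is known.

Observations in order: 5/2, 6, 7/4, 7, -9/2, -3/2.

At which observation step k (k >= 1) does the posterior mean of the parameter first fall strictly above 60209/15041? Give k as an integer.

obs 1: x=5/2 → posterior Normal(106/49, 90/49)
obs 2: x=6 → posterior Normal(346/89, 90/89)
obs 3: x=7/4 → posterior Normal(416/129, 30/43)
obs 4: x=7 → posterior Normal(696/169, 90/169)
obs 5: x=-9/2 → posterior Normal(516/209, 90/209)
obs 6: x=-3/2 → posterior Normal(152/83, 30/83)

k = 4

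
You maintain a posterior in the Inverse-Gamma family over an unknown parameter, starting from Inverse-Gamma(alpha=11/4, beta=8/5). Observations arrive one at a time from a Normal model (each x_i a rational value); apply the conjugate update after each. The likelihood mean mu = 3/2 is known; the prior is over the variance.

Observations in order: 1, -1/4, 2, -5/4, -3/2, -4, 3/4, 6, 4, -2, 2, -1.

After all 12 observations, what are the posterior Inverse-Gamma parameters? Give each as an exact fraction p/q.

alpha=35/4, beta=7951/160

obs 1: x=1 → posterior Inverse-Gamma(13/4, 69/40)
obs 2: x=-1/4 → posterior Inverse-Gamma(15/4, 521/160)
obs 3: x=2 → posterior Inverse-Gamma(17/4, 541/160)
obs 4: x=-5/4 → posterior Inverse-Gamma(19/4, 573/80)
obs 5: x=-3/2 → posterior Inverse-Gamma(21/4, 933/80)
obs 6: x=-4 → posterior Inverse-Gamma(23/4, 2143/80)
obs 7: x=3/4 → posterior Inverse-Gamma(25/4, 4331/160)
obs 8: x=6 → posterior Inverse-Gamma(27/4, 5951/160)
obs 9: x=4 → posterior Inverse-Gamma(29/4, 6451/160)
obs 10: x=-2 → posterior Inverse-Gamma(31/4, 7431/160)
obs 11: x=2 → posterior Inverse-Gamma(33/4, 7451/160)
obs 12: x=-1 → posterior Inverse-Gamma(35/4, 7951/160)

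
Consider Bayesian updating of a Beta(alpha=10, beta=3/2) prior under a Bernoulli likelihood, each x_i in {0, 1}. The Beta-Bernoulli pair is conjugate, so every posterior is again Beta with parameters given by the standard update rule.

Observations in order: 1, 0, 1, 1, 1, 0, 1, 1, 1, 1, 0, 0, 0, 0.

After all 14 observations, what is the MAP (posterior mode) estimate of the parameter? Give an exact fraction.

34/47

obs 1: x=1 → posterior Beta(11, 3/2)
obs 2: x=0 → posterior Beta(11, 5/2)
obs 3: x=1 → posterior Beta(12, 5/2)
obs 4: x=1 → posterior Beta(13, 5/2)
obs 5: x=1 → posterior Beta(14, 5/2)
obs 6: x=0 → posterior Beta(14, 7/2)
obs 7: x=1 → posterior Beta(15, 7/2)
obs 8: x=1 → posterior Beta(16, 7/2)
obs 9: x=1 → posterior Beta(17, 7/2)
obs 10: x=1 → posterior Beta(18, 7/2)
obs 11: x=0 → posterior Beta(18, 9/2)
obs 12: x=0 → posterior Beta(18, 11/2)
obs 13: x=0 → posterior Beta(18, 13/2)
obs 14: x=0 → posterior Beta(18, 15/2)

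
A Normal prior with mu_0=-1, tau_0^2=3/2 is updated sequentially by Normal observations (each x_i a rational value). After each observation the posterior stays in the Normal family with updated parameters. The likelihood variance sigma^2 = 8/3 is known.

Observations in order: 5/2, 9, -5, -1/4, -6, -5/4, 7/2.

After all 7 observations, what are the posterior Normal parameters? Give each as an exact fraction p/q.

mu_0=13/158, tau_0^2=24/79

obs 1: x=5/2 → posterior Normal(13/50, 24/25)
obs 2: x=9 → posterior Normal(175/68, 12/17)
obs 3: x=-5 → posterior Normal(85/86, 24/43)
obs 4: x=-1/4 → posterior Normal(161/208, 6/13)
obs 5: x=-6 → posterior Normal(-55/244, 24/61)
obs 6: x=-5/4 → posterior Normal(-5/14, 12/35)
obs 7: x=7/2 → posterior Normal(13/158, 24/79)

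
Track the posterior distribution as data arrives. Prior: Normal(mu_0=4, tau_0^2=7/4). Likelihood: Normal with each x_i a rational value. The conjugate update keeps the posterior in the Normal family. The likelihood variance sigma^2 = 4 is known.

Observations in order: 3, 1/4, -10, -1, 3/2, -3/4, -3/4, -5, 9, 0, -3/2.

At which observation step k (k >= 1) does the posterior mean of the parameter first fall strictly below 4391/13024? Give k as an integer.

obs 1: x=3 → posterior Normal(85/23, 28/23)
obs 2: x=1/4 → posterior Normal(347/120, 14/15)
obs 3: x=-10 → posterior Normal(67/148, 28/37)
obs 4: x=-1 → posterior Normal(39/176, 7/11)
obs 5: x=3/2 → posterior Normal(27/68, 28/51)
obs 6: x=-3/4 → posterior Normal(15/58, 14/29)
obs 7: x=-3/4 → posterior Normal(3/20, 28/65)
obs 8: x=-5 → posterior Normal(-101/288, 7/18)
obs 9: x=9 → posterior Normal(151/316, 28/79)
obs 10: x=0 → posterior Normal(151/344, 14/43)
obs 11: x=-3/2 → posterior Normal(109/372, 28/93)

k = 4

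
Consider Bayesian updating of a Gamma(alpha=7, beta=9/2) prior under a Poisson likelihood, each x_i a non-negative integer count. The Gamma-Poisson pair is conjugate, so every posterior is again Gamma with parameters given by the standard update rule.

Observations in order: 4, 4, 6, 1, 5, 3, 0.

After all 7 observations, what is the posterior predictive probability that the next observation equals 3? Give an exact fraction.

564204752006577216961555502817037030592491264/2710505431213761085018632002174854278564453125

obs 1: x=4 → posterior Gamma(11, 11/2)
obs 2: x=4 → posterior Gamma(15, 13/2)
obs 3: x=6 → posterior Gamma(21, 15/2)
obs 4: x=1 → posterior Gamma(22, 17/2)
obs 5: x=5 → posterior Gamma(27, 19/2)
obs 6: x=3 → posterior Gamma(30, 21/2)
obs 7: x=0 → posterior Gamma(30, 23/2)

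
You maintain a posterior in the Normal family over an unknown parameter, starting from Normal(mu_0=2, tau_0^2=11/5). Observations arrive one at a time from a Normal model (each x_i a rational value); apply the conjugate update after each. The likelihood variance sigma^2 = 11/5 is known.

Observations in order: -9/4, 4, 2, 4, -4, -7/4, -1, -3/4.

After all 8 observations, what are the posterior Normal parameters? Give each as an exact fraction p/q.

obs 1: x=-9/4 → posterior Normal(-1/8, 11/10)
obs 2: x=4 → posterior Normal(5/4, 11/15)
obs 3: x=2 → posterior Normal(23/16, 11/20)
obs 4: x=4 → posterior Normal(39/20, 11/25)
obs 5: x=-4 → posterior Normal(23/24, 11/30)
obs 6: x=-7/4 → posterior Normal(4/7, 11/35)
obs 7: x=-1 → posterior Normal(3/8, 11/40)
obs 8: x=-3/4 → posterior Normal(1/4, 11/45)

mu_0=1/4, tau_0^2=11/45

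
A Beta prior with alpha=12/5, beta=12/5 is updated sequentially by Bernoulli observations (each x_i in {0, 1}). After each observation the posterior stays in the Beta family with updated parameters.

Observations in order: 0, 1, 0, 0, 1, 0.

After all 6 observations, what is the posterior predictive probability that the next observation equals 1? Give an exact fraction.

11/27

obs 1: x=0 → posterior Beta(12/5, 17/5)
obs 2: x=1 → posterior Beta(17/5, 17/5)
obs 3: x=0 → posterior Beta(17/5, 22/5)
obs 4: x=0 → posterior Beta(17/5, 27/5)
obs 5: x=1 → posterior Beta(22/5, 27/5)
obs 6: x=0 → posterior Beta(22/5, 32/5)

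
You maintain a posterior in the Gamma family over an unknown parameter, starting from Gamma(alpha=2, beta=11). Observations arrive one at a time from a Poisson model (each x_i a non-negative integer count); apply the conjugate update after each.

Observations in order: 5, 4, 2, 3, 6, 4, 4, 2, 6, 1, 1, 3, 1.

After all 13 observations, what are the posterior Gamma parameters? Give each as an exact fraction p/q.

alpha=44, beta=24

obs 1: x=5 → posterior Gamma(7, 12)
obs 2: x=4 → posterior Gamma(11, 13)
obs 3: x=2 → posterior Gamma(13, 14)
obs 4: x=3 → posterior Gamma(16, 15)
obs 5: x=6 → posterior Gamma(22, 16)
obs 6: x=4 → posterior Gamma(26, 17)
obs 7: x=4 → posterior Gamma(30, 18)
obs 8: x=2 → posterior Gamma(32, 19)
obs 9: x=6 → posterior Gamma(38, 20)
obs 10: x=1 → posterior Gamma(39, 21)
obs 11: x=1 → posterior Gamma(40, 22)
obs 12: x=3 → posterior Gamma(43, 23)
obs 13: x=1 → posterior Gamma(44, 24)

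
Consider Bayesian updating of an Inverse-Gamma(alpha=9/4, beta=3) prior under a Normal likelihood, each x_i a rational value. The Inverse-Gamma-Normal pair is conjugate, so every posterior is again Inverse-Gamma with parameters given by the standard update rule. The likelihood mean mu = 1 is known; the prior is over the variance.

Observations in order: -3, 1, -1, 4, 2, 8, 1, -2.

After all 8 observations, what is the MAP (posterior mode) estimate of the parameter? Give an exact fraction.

obs 1: x=-3 → posterior Inverse-Gamma(11/4, 11)
obs 2: x=1 → posterior Inverse-Gamma(13/4, 11)
obs 3: x=-1 → posterior Inverse-Gamma(15/4, 13)
obs 4: x=4 → posterior Inverse-Gamma(17/4, 35/2)
obs 5: x=2 → posterior Inverse-Gamma(19/4, 18)
obs 6: x=8 → posterior Inverse-Gamma(21/4, 85/2)
obs 7: x=1 → posterior Inverse-Gamma(23/4, 85/2)
obs 8: x=-2 → posterior Inverse-Gamma(25/4, 47)

188/29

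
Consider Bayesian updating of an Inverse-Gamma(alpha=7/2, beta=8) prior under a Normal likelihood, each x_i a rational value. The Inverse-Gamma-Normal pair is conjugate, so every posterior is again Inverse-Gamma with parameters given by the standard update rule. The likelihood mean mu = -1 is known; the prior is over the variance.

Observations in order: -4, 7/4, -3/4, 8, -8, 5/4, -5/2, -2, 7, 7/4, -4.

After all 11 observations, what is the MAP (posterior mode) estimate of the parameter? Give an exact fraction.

503/40

obs 1: x=-4 → posterior Inverse-Gamma(4, 25/2)
obs 2: x=7/4 → posterior Inverse-Gamma(9/2, 521/32)
obs 3: x=-3/4 → posterior Inverse-Gamma(5, 261/16)
obs 4: x=8 → posterior Inverse-Gamma(11/2, 909/16)
obs 5: x=-8 → posterior Inverse-Gamma(6, 1301/16)
obs 6: x=5/4 → posterior Inverse-Gamma(13/2, 2683/32)
obs 7: x=-5/2 → posterior Inverse-Gamma(7, 2719/32)
obs 8: x=-2 → posterior Inverse-Gamma(15/2, 2735/32)
obs 9: x=7 → posterior Inverse-Gamma(8, 3759/32)
obs 10: x=7/4 → posterior Inverse-Gamma(17/2, 485/4)
obs 11: x=-4 → posterior Inverse-Gamma(9, 503/4)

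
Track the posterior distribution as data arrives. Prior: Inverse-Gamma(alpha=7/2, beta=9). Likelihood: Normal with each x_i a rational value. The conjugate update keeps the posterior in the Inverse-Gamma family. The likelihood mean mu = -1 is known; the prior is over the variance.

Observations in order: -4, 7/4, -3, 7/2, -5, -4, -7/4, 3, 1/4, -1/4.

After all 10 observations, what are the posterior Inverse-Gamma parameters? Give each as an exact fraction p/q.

obs 1: x=-4 → posterior Inverse-Gamma(4, 27/2)
obs 2: x=7/4 → posterior Inverse-Gamma(9/2, 553/32)
obs 3: x=-3 → posterior Inverse-Gamma(5, 617/32)
obs 4: x=7/2 → posterior Inverse-Gamma(11/2, 941/32)
obs 5: x=-5 → posterior Inverse-Gamma(6, 1197/32)
obs 6: x=-4 → posterior Inverse-Gamma(13/2, 1341/32)
obs 7: x=-7/4 → posterior Inverse-Gamma(7, 675/16)
obs 8: x=3 → posterior Inverse-Gamma(15/2, 803/16)
obs 9: x=1/4 → posterior Inverse-Gamma(8, 1631/32)
obs 10: x=-1/4 → posterior Inverse-Gamma(17/2, 205/4)

alpha=17/2, beta=205/4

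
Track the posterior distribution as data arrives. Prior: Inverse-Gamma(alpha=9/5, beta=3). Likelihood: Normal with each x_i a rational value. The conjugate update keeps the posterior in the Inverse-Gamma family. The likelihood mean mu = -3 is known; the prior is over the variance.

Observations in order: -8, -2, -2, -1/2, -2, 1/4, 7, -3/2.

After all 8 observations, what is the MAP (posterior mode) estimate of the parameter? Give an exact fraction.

obs 1: x=-8 → posterior Inverse-Gamma(23/10, 31/2)
obs 2: x=-2 → posterior Inverse-Gamma(14/5, 16)
obs 3: x=-2 → posterior Inverse-Gamma(33/10, 33/2)
obs 4: x=-1/2 → posterior Inverse-Gamma(19/5, 157/8)
obs 5: x=-2 → posterior Inverse-Gamma(43/10, 161/8)
obs 6: x=1/4 → posterior Inverse-Gamma(24/5, 813/32)
obs 7: x=7 → posterior Inverse-Gamma(53/10, 2413/32)
obs 8: x=-3/2 → posterior Inverse-Gamma(29/5, 2449/32)

12245/1088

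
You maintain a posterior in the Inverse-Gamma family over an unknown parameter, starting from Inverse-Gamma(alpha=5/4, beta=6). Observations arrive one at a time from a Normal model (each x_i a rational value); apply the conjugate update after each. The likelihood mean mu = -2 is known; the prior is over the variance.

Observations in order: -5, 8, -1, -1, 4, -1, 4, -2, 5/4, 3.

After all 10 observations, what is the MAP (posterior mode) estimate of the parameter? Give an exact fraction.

3705/232

obs 1: x=-5 → posterior Inverse-Gamma(7/4, 21/2)
obs 2: x=8 → posterior Inverse-Gamma(9/4, 121/2)
obs 3: x=-1 → posterior Inverse-Gamma(11/4, 61)
obs 4: x=-1 → posterior Inverse-Gamma(13/4, 123/2)
obs 5: x=4 → posterior Inverse-Gamma(15/4, 159/2)
obs 6: x=-1 → posterior Inverse-Gamma(17/4, 80)
obs 7: x=4 → posterior Inverse-Gamma(19/4, 98)
obs 8: x=-2 → posterior Inverse-Gamma(21/4, 98)
obs 9: x=5/4 → posterior Inverse-Gamma(23/4, 3305/32)
obs 10: x=3 → posterior Inverse-Gamma(25/4, 3705/32)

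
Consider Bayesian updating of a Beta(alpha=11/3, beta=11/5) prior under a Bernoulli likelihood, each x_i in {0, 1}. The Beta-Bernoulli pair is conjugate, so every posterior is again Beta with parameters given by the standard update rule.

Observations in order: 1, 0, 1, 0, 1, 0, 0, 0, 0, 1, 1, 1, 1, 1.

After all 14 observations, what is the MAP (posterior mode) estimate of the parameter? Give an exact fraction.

obs 1: x=1 → posterior Beta(14/3, 11/5)
obs 2: x=0 → posterior Beta(14/3, 16/5)
obs 3: x=1 → posterior Beta(17/3, 16/5)
obs 4: x=0 → posterior Beta(17/3, 21/5)
obs 5: x=1 → posterior Beta(20/3, 21/5)
obs 6: x=0 → posterior Beta(20/3, 26/5)
obs 7: x=0 → posterior Beta(20/3, 31/5)
obs 8: x=0 → posterior Beta(20/3, 36/5)
obs 9: x=0 → posterior Beta(20/3, 41/5)
obs 10: x=1 → posterior Beta(23/3, 41/5)
obs 11: x=1 → posterior Beta(26/3, 41/5)
obs 12: x=1 → posterior Beta(29/3, 41/5)
obs 13: x=1 → posterior Beta(32/3, 41/5)
obs 14: x=1 → posterior Beta(35/3, 41/5)

40/67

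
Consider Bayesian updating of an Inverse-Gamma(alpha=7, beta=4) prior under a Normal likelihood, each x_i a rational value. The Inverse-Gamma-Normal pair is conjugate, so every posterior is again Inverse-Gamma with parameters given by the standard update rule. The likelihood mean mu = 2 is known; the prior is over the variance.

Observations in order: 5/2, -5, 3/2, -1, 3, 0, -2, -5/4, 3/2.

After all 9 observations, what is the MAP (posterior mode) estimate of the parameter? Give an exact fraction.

1573/400

obs 1: x=5/2 → posterior Inverse-Gamma(15/2, 33/8)
obs 2: x=-5 → posterior Inverse-Gamma(8, 229/8)
obs 3: x=3/2 → posterior Inverse-Gamma(17/2, 115/4)
obs 4: x=-1 → posterior Inverse-Gamma(9, 133/4)
obs 5: x=3 → posterior Inverse-Gamma(19/2, 135/4)
obs 6: x=0 → posterior Inverse-Gamma(10, 143/4)
obs 7: x=-2 → posterior Inverse-Gamma(21/2, 175/4)
obs 8: x=-5/4 → posterior Inverse-Gamma(11, 1569/32)
obs 9: x=3/2 → posterior Inverse-Gamma(23/2, 1573/32)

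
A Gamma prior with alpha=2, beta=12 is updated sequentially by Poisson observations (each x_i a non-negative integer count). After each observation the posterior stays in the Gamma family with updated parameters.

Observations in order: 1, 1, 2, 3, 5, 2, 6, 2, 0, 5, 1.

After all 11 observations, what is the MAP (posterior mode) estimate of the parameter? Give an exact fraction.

29/23

obs 1: x=1 → posterior Gamma(3, 13)
obs 2: x=1 → posterior Gamma(4, 14)
obs 3: x=2 → posterior Gamma(6, 15)
obs 4: x=3 → posterior Gamma(9, 16)
obs 5: x=5 → posterior Gamma(14, 17)
obs 6: x=2 → posterior Gamma(16, 18)
obs 7: x=6 → posterior Gamma(22, 19)
obs 8: x=2 → posterior Gamma(24, 20)
obs 9: x=0 → posterior Gamma(24, 21)
obs 10: x=5 → posterior Gamma(29, 22)
obs 11: x=1 → posterior Gamma(30, 23)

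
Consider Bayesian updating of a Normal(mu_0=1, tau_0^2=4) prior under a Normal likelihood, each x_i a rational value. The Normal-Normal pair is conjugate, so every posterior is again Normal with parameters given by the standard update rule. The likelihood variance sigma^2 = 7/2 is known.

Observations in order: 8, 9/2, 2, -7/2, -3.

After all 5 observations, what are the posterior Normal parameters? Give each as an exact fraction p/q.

obs 1: x=8 → posterior Normal(71/15, 28/15)
obs 2: x=9/2 → posterior Normal(107/23, 28/23)
obs 3: x=2 → posterior Normal(123/31, 28/31)
obs 4: x=-7/2 → posterior Normal(95/39, 28/39)
obs 5: x=-3 → posterior Normal(71/47, 28/47)

mu_0=71/47, tau_0^2=28/47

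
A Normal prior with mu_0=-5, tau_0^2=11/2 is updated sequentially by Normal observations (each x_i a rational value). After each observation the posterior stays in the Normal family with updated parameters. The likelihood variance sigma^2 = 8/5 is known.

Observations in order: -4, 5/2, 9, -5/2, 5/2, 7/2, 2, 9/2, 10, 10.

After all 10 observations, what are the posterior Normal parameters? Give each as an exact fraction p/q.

mu_0=3965/1132, tau_0^2=44/283

obs 1: x=-4 → posterior Normal(-300/71, 88/71)
obs 2: x=5/2 → posterior Normal(-325/252, 44/63)
obs 3: x=9 → posterior Normal(665/362, 88/181)
obs 4: x=-5/2 → posterior Normal(195/236, 22/59)
obs 5: x=5/2 → posterior Normal(665/582, 88/291)
obs 6: x=7/2 → posterior Normal(525/346, 44/173)
obs 7: x=2 → posterior Normal(635/401, 88/401)
obs 8: x=9/2 → posterior Normal(1765/912, 11/57)
obs 9: x=10 → posterior Normal(2865/1022, 88/511)
obs 10: x=10 → posterior Normal(3965/1132, 44/283)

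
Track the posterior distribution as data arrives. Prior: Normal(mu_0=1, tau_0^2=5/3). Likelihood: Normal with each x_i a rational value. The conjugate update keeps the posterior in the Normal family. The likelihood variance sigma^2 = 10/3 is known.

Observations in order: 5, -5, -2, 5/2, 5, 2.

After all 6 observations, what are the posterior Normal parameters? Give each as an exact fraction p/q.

obs 1: x=5 → posterior Normal(7/3, 10/9)
obs 2: x=-5 → posterior Normal(1/2, 5/6)
obs 3: x=-2 → posterior Normal(0, 2/3)
obs 4: x=5/2 → posterior Normal(5/12, 5/9)
obs 5: x=5 → posterior Normal(15/14, 10/21)
obs 6: x=2 → posterior Normal(19/16, 5/12)

mu_0=19/16, tau_0^2=5/12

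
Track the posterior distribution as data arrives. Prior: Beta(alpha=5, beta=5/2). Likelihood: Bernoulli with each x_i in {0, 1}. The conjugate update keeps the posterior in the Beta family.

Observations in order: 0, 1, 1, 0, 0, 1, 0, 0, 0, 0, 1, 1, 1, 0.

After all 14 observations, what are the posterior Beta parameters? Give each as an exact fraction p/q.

obs 1: x=0 → posterior Beta(5, 7/2)
obs 2: x=1 → posterior Beta(6, 7/2)
obs 3: x=1 → posterior Beta(7, 7/2)
obs 4: x=0 → posterior Beta(7, 9/2)
obs 5: x=0 → posterior Beta(7, 11/2)
obs 6: x=1 → posterior Beta(8, 11/2)
obs 7: x=0 → posterior Beta(8, 13/2)
obs 8: x=0 → posterior Beta(8, 15/2)
obs 9: x=0 → posterior Beta(8, 17/2)
obs 10: x=0 → posterior Beta(8, 19/2)
obs 11: x=1 → posterior Beta(9, 19/2)
obs 12: x=1 → posterior Beta(10, 19/2)
obs 13: x=1 → posterior Beta(11, 19/2)
obs 14: x=0 → posterior Beta(11, 21/2)

alpha=11, beta=21/2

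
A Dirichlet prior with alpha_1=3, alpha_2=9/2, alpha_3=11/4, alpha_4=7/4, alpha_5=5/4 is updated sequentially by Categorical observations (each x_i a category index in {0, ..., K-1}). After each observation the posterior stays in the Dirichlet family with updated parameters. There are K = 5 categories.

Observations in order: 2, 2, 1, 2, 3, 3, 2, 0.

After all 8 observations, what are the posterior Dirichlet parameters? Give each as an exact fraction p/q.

alpha_1=4, alpha_2=11/2, alpha_3=27/4, alpha_4=15/4, alpha_5=5/4

obs 1: x=2 → posterior Dirichlet(3, 9/2, 15/4, 7/4, 5/4)
obs 2: x=2 → posterior Dirichlet(3, 9/2, 19/4, 7/4, 5/4)
obs 3: x=1 → posterior Dirichlet(3, 11/2, 19/4, 7/4, 5/4)
obs 4: x=2 → posterior Dirichlet(3, 11/2, 23/4, 7/4, 5/4)
obs 5: x=3 → posterior Dirichlet(3, 11/2, 23/4, 11/4, 5/4)
obs 6: x=3 → posterior Dirichlet(3, 11/2, 23/4, 15/4, 5/4)
obs 7: x=2 → posterior Dirichlet(3, 11/2, 27/4, 15/4, 5/4)
obs 8: x=0 → posterior Dirichlet(4, 11/2, 27/4, 15/4, 5/4)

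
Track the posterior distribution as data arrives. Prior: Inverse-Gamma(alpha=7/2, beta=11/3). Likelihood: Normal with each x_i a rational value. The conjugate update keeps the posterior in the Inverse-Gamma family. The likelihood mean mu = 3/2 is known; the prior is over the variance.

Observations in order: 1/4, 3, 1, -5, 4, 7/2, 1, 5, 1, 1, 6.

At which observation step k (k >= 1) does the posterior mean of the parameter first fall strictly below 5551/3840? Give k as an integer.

obs 1: x=1/4 → posterior Inverse-Gamma(4, 427/96)
obs 2: x=3 → posterior Inverse-Gamma(9/2, 535/96)
obs 3: x=1 → posterior Inverse-Gamma(5, 547/96)
obs 4: x=-5 → posterior Inverse-Gamma(11/2, 2575/96)
obs 5: x=4 → posterior Inverse-Gamma(6, 2875/96)
obs 6: x=7/2 → posterior Inverse-Gamma(13/2, 3067/96)
obs 7: x=1 → posterior Inverse-Gamma(7, 3079/96)
obs 8: x=5 → posterior Inverse-Gamma(15/2, 3667/96)
obs 9: x=1 → posterior Inverse-Gamma(8, 3679/96)
obs 10: x=1 → posterior Inverse-Gamma(17/2, 3691/96)
obs 11: x=6 → posterior Inverse-Gamma(9, 4663/96)

k = 3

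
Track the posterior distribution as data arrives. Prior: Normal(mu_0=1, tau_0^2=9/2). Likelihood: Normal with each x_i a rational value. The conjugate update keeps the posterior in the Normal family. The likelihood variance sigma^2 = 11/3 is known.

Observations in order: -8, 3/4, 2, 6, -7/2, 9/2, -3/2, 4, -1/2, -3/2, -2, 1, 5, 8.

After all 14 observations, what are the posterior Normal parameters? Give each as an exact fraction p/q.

obs 1: x=-8 → posterior Normal(-194/49, 99/49)
obs 2: x=3/4 → posterior Normal(-695/304, 99/76)
obs 3: x=2 → posterior Normal(-479/412, 99/103)
obs 4: x=6 → posterior Normal(13/40, 99/130)
obs 5: x=-7/2 → posterior Normal(-209/628, 99/157)
obs 6: x=9/2 → posterior Normal(277/736, 99/184)
obs 7: x=-3/2 → posterior Normal(115/844, 99/211)
obs 8: x=4 → posterior Normal(547/952, 99/238)
obs 9: x=-1/2 → posterior Normal(493/1060, 99/265)
obs 10: x=-3/2 → posterior Normal(331/1168, 99/292)
obs 11: x=-2 → posterior Normal(115/1276, 9/29)
obs 12: x=1 → posterior Normal(223/1384, 99/346)
obs 13: x=5 → posterior Normal(763/1492, 99/373)
obs 14: x=8 → posterior Normal(1627/1600, 99/400)

mu_0=1627/1600, tau_0^2=99/400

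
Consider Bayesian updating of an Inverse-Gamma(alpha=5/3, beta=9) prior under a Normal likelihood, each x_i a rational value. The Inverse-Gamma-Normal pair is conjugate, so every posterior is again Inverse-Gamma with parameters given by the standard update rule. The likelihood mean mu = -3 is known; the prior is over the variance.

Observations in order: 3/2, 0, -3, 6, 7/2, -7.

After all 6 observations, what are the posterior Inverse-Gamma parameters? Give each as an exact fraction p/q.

alpha=14/3, beta=373/4

obs 1: x=3/2 → posterior Inverse-Gamma(13/6, 153/8)
obs 2: x=0 → posterior Inverse-Gamma(8/3, 189/8)
obs 3: x=-3 → posterior Inverse-Gamma(19/6, 189/8)
obs 4: x=6 → posterior Inverse-Gamma(11/3, 513/8)
obs 5: x=7/2 → posterior Inverse-Gamma(25/6, 341/4)
obs 6: x=-7 → posterior Inverse-Gamma(14/3, 373/4)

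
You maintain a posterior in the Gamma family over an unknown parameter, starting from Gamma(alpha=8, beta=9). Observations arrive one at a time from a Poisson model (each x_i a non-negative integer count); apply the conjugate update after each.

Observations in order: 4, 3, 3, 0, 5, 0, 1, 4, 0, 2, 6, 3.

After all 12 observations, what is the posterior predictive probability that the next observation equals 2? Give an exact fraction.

obs 1: x=4 → posterior Gamma(12, 10)
obs 2: x=3 → posterior Gamma(15, 11)
obs 3: x=3 → posterior Gamma(18, 12)
obs 4: x=0 → posterior Gamma(18, 13)
obs 5: x=5 → posterior Gamma(23, 14)
obs 6: x=0 → posterior Gamma(23, 15)
obs 7: x=1 → posterior Gamma(24, 16)
obs 8: x=4 → posterior Gamma(28, 17)
obs 9: x=0 → posterior Gamma(28, 18)
obs 10: x=2 → posterior Gamma(30, 19)
obs 11: x=6 → posterior Gamma(36, 20)
obs 12: x=3 → posterior Gamma(39, 21)

718765305922191882729899031212121838756926959153990295/2736969276893232288229934295050505714497100110488403968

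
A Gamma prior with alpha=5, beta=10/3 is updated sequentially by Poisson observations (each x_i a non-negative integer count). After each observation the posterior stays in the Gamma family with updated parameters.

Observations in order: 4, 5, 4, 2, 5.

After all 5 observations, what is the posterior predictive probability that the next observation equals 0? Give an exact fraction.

88817841970012523233890533447265625/1509909033949224437981629384719597568

obs 1: x=4 → posterior Gamma(9, 13/3)
obs 2: x=5 → posterior Gamma(14, 16/3)
obs 3: x=4 → posterior Gamma(18, 19/3)
obs 4: x=2 → posterior Gamma(20, 22/3)
obs 5: x=5 → posterior Gamma(25, 25/3)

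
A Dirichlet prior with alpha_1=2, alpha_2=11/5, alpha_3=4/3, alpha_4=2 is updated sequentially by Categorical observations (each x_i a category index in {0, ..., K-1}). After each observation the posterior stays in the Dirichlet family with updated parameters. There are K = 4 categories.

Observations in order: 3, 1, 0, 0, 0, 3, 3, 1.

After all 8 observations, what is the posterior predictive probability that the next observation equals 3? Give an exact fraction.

75/233

obs 1: x=3 → posterior Dirichlet(2, 11/5, 4/3, 3)
obs 2: x=1 → posterior Dirichlet(2, 16/5, 4/3, 3)
obs 3: x=0 → posterior Dirichlet(3, 16/5, 4/3, 3)
obs 4: x=0 → posterior Dirichlet(4, 16/5, 4/3, 3)
obs 5: x=0 → posterior Dirichlet(5, 16/5, 4/3, 3)
obs 6: x=3 → posterior Dirichlet(5, 16/5, 4/3, 4)
obs 7: x=3 → posterior Dirichlet(5, 16/5, 4/3, 5)
obs 8: x=1 → posterior Dirichlet(5, 21/5, 4/3, 5)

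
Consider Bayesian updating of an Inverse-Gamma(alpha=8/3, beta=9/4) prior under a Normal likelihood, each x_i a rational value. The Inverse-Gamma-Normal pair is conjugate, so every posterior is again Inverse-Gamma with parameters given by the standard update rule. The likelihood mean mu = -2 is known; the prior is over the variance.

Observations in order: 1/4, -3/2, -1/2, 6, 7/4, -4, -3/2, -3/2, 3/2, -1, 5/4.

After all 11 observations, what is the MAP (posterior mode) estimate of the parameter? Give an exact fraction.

obs 1: x=1/4 → posterior Inverse-Gamma(19/6, 153/32)
obs 2: x=-3/2 → posterior Inverse-Gamma(11/3, 157/32)
obs 3: x=-1/2 → posterior Inverse-Gamma(25/6, 193/32)
obs 4: x=6 → posterior Inverse-Gamma(14/3, 1217/32)
obs 5: x=7/4 → posterior Inverse-Gamma(31/6, 721/16)
obs 6: x=-4 → posterior Inverse-Gamma(17/3, 753/16)
obs 7: x=-3/2 → posterior Inverse-Gamma(37/6, 755/16)
obs 8: x=-3/2 → posterior Inverse-Gamma(20/3, 757/16)
obs 9: x=3/2 → posterior Inverse-Gamma(43/6, 855/16)
obs 10: x=-1 → posterior Inverse-Gamma(23/3, 863/16)
obs 11: x=5/4 → posterior Inverse-Gamma(49/6, 1895/32)

1137/176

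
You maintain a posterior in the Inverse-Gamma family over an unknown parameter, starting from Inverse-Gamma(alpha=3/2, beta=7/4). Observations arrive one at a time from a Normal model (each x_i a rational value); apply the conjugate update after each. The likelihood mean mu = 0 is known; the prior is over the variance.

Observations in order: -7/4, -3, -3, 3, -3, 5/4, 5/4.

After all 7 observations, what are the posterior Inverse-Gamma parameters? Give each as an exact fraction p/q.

obs 1: x=-7/4 → posterior Inverse-Gamma(2, 105/32)
obs 2: x=-3 → posterior Inverse-Gamma(5/2, 249/32)
obs 3: x=-3 → posterior Inverse-Gamma(3, 393/32)
obs 4: x=3 → posterior Inverse-Gamma(7/2, 537/32)
obs 5: x=-3 → posterior Inverse-Gamma(4, 681/32)
obs 6: x=5/4 → posterior Inverse-Gamma(9/2, 353/16)
obs 7: x=5/4 → posterior Inverse-Gamma(5, 731/32)

alpha=5, beta=731/32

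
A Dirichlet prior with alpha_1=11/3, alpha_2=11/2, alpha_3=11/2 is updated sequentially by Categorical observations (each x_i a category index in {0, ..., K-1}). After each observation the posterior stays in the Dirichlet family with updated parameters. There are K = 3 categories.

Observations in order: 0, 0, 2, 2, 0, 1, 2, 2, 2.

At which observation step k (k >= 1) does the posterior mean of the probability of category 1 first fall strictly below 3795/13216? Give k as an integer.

k = 5

obs 1: x=0 → posterior Dirichlet(14/3, 11/2, 11/2)
obs 2: x=0 → posterior Dirichlet(17/3, 11/2, 11/2)
obs 3: x=2 → posterior Dirichlet(17/3, 11/2, 13/2)
obs 4: x=2 → posterior Dirichlet(17/3, 11/2, 15/2)
obs 5: x=0 → posterior Dirichlet(20/3, 11/2, 15/2)
obs 6: x=1 → posterior Dirichlet(20/3, 13/2, 15/2)
obs 7: x=2 → posterior Dirichlet(20/3, 13/2, 17/2)
obs 8: x=2 → posterior Dirichlet(20/3, 13/2, 19/2)
obs 9: x=2 → posterior Dirichlet(20/3, 13/2, 21/2)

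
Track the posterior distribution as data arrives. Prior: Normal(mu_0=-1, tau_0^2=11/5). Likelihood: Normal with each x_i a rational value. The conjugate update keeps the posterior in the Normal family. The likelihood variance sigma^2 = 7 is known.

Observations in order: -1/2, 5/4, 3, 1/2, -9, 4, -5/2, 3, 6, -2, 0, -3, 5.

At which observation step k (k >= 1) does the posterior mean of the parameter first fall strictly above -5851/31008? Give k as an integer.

k = 3

obs 1: x=-1/2 → posterior Normal(-81/92, 77/46)
obs 2: x=5/4 → posterior Normal(-107/228, 77/57)
obs 3: x=3 → posterior Normal(25/272, 77/68)
obs 4: x=1/2 → posterior Normal(47/316, 77/79)
obs 5: x=-9 → posterior Normal(-349/360, 77/90)
obs 6: x=4 → posterior Normal(-173/404, 77/101)
obs 7: x=-5/2 → posterior Normal(-283/448, 11/16)
obs 8: x=3 → posterior Normal(-151/492, 77/123)
obs 9: x=6 → posterior Normal(113/536, 77/134)
obs 10: x=-2 → posterior Normal(5/116, 77/145)
obs 11: x=0 → posterior Normal(25/624, 77/156)
obs 12: x=-3 → posterior Normal(-107/668, 77/167)
obs 13: x=5 → posterior Normal(113/712, 77/178)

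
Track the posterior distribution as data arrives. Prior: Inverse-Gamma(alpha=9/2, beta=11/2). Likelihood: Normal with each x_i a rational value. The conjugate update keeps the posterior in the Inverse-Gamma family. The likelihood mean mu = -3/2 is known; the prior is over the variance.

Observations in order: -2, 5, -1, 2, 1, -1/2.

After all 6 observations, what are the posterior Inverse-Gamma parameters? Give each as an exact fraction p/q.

alpha=15/2, beta=293/8

obs 1: x=-2 → posterior Inverse-Gamma(5, 45/8)
obs 2: x=5 → posterior Inverse-Gamma(11/2, 107/4)
obs 3: x=-1 → posterior Inverse-Gamma(6, 215/8)
obs 4: x=2 → posterior Inverse-Gamma(13/2, 33)
obs 5: x=1 → posterior Inverse-Gamma(7, 289/8)
obs 6: x=-1/2 → posterior Inverse-Gamma(15/2, 293/8)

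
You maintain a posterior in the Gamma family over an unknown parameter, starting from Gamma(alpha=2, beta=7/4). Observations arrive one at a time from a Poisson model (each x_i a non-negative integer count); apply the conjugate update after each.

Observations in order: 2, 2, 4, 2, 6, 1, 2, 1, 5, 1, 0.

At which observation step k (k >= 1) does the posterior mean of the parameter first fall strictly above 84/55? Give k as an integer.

obs 1: x=2 → posterior Gamma(4, 11/4)
obs 2: x=2 → posterior Gamma(6, 15/4)
obs 3: x=4 → posterior Gamma(10, 19/4)
obs 4: x=2 → posterior Gamma(12, 23/4)
obs 5: x=6 → posterior Gamma(18, 27/4)
obs 6: x=1 → posterior Gamma(19, 31/4)
obs 7: x=2 → posterior Gamma(21, 35/4)
obs 8: x=1 → posterior Gamma(22, 39/4)
obs 9: x=5 → posterior Gamma(27, 43/4)
obs 10: x=1 → posterior Gamma(28, 47/4)
obs 11: x=0 → posterior Gamma(28, 51/4)

k = 2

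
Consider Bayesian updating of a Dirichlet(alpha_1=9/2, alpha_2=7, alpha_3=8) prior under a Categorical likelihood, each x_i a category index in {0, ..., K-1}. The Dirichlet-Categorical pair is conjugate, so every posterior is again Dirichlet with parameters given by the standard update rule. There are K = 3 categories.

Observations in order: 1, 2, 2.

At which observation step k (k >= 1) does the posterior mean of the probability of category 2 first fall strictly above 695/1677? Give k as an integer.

obs 1: x=1 → posterior Dirichlet(9/2, 8, 8)
obs 2: x=2 → posterior Dirichlet(9/2, 8, 9)
obs 3: x=2 → posterior Dirichlet(9/2, 8, 10)

k = 2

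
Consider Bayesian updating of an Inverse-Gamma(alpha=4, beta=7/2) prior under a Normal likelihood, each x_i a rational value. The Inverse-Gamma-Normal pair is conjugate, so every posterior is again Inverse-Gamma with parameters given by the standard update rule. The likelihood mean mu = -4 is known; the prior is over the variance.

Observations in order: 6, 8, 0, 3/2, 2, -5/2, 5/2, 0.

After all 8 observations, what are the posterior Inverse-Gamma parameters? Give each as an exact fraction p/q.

obs 1: x=6 → posterior Inverse-Gamma(9/2, 107/2)
obs 2: x=8 → posterior Inverse-Gamma(5, 251/2)
obs 3: x=0 → posterior Inverse-Gamma(11/2, 267/2)
obs 4: x=3/2 → posterior Inverse-Gamma(6, 1189/8)
obs 5: x=2 → posterior Inverse-Gamma(13/2, 1333/8)
obs 6: x=-5/2 → posterior Inverse-Gamma(7, 671/4)
obs 7: x=5/2 → posterior Inverse-Gamma(15/2, 1511/8)
obs 8: x=0 → posterior Inverse-Gamma(8, 1575/8)

alpha=8, beta=1575/8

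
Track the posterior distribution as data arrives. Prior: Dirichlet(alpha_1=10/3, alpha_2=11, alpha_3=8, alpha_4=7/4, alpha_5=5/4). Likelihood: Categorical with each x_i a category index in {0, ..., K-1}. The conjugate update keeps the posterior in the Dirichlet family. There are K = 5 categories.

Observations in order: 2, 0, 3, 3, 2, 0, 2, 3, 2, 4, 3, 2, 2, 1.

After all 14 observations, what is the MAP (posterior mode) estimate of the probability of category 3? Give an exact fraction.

obs 1: x=2 → posterior Dirichlet(10/3, 11, 9, 7/4, 5/4)
obs 2: x=0 → posterior Dirichlet(13/3, 11, 9, 7/4, 5/4)
obs 3: x=3 → posterior Dirichlet(13/3, 11, 9, 11/4, 5/4)
obs 4: x=3 → posterior Dirichlet(13/3, 11, 9, 15/4, 5/4)
obs 5: x=2 → posterior Dirichlet(13/3, 11, 10, 15/4, 5/4)
obs 6: x=0 → posterior Dirichlet(16/3, 11, 10, 15/4, 5/4)
obs 7: x=2 → posterior Dirichlet(16/3, 11, 11, 15/4, 5/4)
obs 8: x=3 → posterior Dirichlet(16/3, 11, 11, 19/4, 5/4)
obs 9: x=2 → posterior Dirichlet(16/3, 11, 12, 19/4, 5/4)
obs 10: x=4 → posterior Dirichlet(16/3, 11, 12, 19/4, 9/4)
obs 11: x=3 → posterior Dirichlet(16/3, 11, 12, 23/4, 9/4)
obs 12: x=2 → posterior Dirichlet(16/3, 11, 13, 23/4, 9/4)
obs 13: x=2 → posterior Dirichlet(16/3, 11, 14, 23/4, 9/4)
obs 14: x=1 → posterior Dirichlet(16/3, 12, 14, 23/4, 9/4)

57/412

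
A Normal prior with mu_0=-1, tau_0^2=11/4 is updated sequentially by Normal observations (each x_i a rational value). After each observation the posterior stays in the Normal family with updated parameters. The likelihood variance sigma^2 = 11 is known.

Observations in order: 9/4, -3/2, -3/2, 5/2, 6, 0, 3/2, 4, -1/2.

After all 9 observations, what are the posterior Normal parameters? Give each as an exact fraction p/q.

obs 1: x=9/4 → posterior Normal(-7/20, 11/5)
obs 2: x=-3/2 → posterior Normal(-13/24, 11/6)
obs 3: x=-3/2 → posterior Normal(-19/28, 11/7)
obs 4: x=5/2 → posterior Normal(-9/32, 11/8)
obs 5: x=6 → posterior Normal(5/12, 11/9)
obs 6: x=0 → posterior Normal(3/8, 11/10)
obs 7: x=3/2 → posterior Normal(21/44, 1)
obs 8: x=4 → posterior Normal(37/48, 11/12)
obs 9: x=-1/2 → posterior Normal(35/52, 11/13)

mu_0=35/52, tau_0^2=11/13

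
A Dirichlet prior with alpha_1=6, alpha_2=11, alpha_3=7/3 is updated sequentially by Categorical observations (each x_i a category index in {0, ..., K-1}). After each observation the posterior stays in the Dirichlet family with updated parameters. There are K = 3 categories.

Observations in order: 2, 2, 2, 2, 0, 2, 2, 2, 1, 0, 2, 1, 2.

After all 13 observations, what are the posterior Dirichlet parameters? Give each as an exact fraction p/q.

obs 1: x=2 → posterior Dirichlet(6, 11, 10/3)
obs 2: x=2 → posterior Dirichlet(6, 11, 13/3)
obs 3: x=2 → posterior Dirichlet(6, 11, 16/3)
obs 4: x=2 → posterior Dirichlet(6, 11, 19/3)
obs 5: x=0 → posterior Dirichlet(7, 11, 19/3)
obs 6: x=2 → posterior Dirichlet(7, 11, 22/3)
obs 7: x=2 → posterior Dirichlet(7, 11, 25/3)
obs 8: x=2 → posterior Dirichlet(7, 11, 28/3)
obs 9: x=1 → posterior Dirichlet(7, 12, 28/3)
obs 10: x=0 → posterior Dirichlet(8, 12, 28/3)
obs 11: x=2 → posterior Dirichlet(8, 12, 31/3)
obs 12: x=1 → posterior Dirichlet(8, 13, 31/3)
obs 13: x=2 → posterior Dirichlet(8, 13, 34/3)

alpha_1=8, alpha_2=13, alpha_3=34/3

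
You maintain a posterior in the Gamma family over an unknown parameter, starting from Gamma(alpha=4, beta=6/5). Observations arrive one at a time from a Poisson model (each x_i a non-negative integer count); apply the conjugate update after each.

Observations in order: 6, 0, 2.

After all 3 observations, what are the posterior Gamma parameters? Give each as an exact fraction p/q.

obs 1: x=6 → posterior Gamma(10, 11/5)
obs 2: x=0 → posterior Gamma(10, 16/5)
obs 3: x=2 → posterior Gamma(12, 21/5)

alpha=12, beta=21/5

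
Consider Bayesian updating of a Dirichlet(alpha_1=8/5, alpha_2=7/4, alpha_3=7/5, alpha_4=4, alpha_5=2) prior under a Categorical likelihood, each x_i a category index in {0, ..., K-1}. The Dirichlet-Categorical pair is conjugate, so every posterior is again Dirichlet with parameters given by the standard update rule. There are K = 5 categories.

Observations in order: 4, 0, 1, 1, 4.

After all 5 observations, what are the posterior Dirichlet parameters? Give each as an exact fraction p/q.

obs 1: x=4 → posterior Dirichlet(8/5, 7/4, 7/5, 4, 3)
obs 2: x=0 → posterior Dirichlet(13/5, 7/4, 7/5, 4, 3)
obs 3: x=1 → posterior Dirichlet(13/5, 11/4, 7/5, 4, 3)
obs 4: x=1 → posterior Dirichlet(13/5, 15/4, 7/5, 4, 3)
obs 5: x=4 → posterior Dirichlet(13/5, 15/4, 7/5, 4, 4)

alpha_1=13/5, alpha_2=15/4, alpha_3=7/5, alpha_4=4, alpha_5=4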